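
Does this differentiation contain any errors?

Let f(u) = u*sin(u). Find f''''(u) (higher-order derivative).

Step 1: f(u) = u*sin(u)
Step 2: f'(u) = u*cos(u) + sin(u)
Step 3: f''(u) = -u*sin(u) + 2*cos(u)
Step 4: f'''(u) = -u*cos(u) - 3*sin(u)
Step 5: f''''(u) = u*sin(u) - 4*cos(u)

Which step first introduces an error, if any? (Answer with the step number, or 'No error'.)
No error

All steps in this derivation are correct.
The final answer f''''(u) = u*sin(u) - 4*cos(u) is valid.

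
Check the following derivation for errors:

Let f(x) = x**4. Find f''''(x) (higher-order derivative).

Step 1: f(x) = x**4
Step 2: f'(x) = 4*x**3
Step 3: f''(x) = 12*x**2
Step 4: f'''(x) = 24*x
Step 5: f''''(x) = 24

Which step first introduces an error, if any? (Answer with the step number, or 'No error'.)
No error

All steps in this derivation are correct.
The final answer f''''(x) = 24 is valid.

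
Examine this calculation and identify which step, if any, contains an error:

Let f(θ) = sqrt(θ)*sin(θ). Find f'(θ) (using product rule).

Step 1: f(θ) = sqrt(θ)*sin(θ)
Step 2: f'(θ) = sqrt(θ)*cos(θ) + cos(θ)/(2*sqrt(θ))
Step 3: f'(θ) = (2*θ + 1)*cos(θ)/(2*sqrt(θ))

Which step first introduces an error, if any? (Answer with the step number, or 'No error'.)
Step 2

Step 2 is incorrect due to a wrong trig function.
The step shows: sqrt(θ)*cos(θ) + cos(θ)/(2*sqrt(θ))
The correct value should be: sqrt(θ)*cos(θ) + sin(θ)/(2*sqrt(θ))

Explanation: sin(θ) was incorrectly written as cos(θ): the term sin(θ)/(2*sqrt(θ)) was incorrectly written as cos(θ)/(2*sqrt(θ))
The later steps are derived from this incorrect expression, so the error originates in Step 2.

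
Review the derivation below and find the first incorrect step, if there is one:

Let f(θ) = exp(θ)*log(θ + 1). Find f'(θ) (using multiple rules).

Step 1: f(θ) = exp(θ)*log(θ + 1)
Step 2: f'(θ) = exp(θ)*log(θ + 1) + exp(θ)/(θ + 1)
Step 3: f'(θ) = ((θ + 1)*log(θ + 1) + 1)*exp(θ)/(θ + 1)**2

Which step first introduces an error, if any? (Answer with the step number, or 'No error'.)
Step 3

Step 3 is incorrect due to a wrong exponent.
The step shows: ((θ + 1)*log(θ + 1) + 1)*exp(θ)/(θ + 1)**2
The correct value should be: ((θ + 1)*log(θ + 1) + 1)*exp(θ)/(θ + 1)

Explanation: The exponent -1 on θ + 1 was incorrectly written as -2: the term ((θ + 1)*log(θ + 1) + 1)*exp(θ)/(θ + 1) was incorrectly written as ((θ + 1)*log(θ + 1) + 1)*exp(θ)/(θ + 1)**2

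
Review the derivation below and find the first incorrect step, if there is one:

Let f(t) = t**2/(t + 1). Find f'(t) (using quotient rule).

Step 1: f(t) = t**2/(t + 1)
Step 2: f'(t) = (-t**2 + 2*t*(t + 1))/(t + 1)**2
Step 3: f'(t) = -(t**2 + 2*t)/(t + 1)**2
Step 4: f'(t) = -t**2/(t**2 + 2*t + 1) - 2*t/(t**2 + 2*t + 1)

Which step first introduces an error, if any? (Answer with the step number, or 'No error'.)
Step 3

Step 3 is incorrect due to a sign flip.
The step shows: -(t**2 + 2*t)/(t + 1)**2
The correct value should be: (t**2 + 2*t)/(t + 1)**2

Explanation: The sign of the whole expression was flipped: the term (t**2 + 2*t)/(t + 1)**2 was incorrectly written as -(t**2 + 2*t)/(t + 1)**2
The later steps are derived from this incorrect expression, so the error originates in Step 3.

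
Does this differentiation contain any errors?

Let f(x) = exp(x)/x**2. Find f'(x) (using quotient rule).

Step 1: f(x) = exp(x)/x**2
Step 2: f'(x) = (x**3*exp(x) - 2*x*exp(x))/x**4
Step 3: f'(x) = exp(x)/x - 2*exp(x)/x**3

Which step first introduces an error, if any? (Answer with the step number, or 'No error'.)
Step 2

Step 2 is incorrect due to a wrong exponent.
The step shows: (x**3*exp(x) - 2*x*exp(x))/x**4
The correct value should be: (x**2*exp(x) - 2*x*exp(x))/x**4

Explanation: The exponent 2 on x was incorrectly written as 3: the term (x**2*exp(x) - 2*x*exp(x))/x**4 was incorrectly written as (x**3*exp(x) - 2*x*exp(x))/x**4
The later steps are derived from this incorrect expression, so the error originates in Step 2.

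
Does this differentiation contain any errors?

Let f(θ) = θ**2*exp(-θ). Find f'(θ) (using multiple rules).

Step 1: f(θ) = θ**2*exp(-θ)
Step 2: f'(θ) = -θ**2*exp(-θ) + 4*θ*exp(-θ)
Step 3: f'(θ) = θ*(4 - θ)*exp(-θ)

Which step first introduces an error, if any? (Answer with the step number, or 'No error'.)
Step 2

Step 2 is incorrect due to a wrong coefficient.
The step shows: -θ**2*exp(-θ) + 4*θ*exp(-θ)
The correct value should be: -θ**2*exp(-θ) + 2*θ*exp(-θ)

Explanation: The coefficient 2 was incorrectly written as 4: the term 2*θ*exp(-θ) was incorrectly written as 4*θ*exp(-θ)
The later steps are derived from this incorrect expression, so the error originates in Step 2.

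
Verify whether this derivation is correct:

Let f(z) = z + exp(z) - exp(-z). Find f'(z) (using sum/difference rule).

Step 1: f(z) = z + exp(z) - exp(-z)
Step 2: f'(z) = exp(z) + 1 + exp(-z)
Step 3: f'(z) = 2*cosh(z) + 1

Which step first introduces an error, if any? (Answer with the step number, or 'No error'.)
No error

All steps in this derivation are correct.
The final answer f'(z) = 2*cosh(z) + 1 is valid.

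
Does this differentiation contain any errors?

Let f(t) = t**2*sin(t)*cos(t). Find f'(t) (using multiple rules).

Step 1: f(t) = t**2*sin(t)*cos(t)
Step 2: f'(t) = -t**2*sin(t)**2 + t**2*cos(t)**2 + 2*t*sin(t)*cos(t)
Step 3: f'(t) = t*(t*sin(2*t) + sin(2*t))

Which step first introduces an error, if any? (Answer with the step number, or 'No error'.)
Step 3

Step 3 is incorrect due to a wrong trig function.
The step shows: t*(t*sin(2*t) + sin(2*t))
The correct value should be: t*(t*cos(2*t) + sin(2*t))

Explanation: cos(2*t) was incorrectly written as sin(2*t): the term t*(t*cos(2*t) + sin(2*t)) was incorrectly written as t*(t*sin(2*t) + sin(2*t))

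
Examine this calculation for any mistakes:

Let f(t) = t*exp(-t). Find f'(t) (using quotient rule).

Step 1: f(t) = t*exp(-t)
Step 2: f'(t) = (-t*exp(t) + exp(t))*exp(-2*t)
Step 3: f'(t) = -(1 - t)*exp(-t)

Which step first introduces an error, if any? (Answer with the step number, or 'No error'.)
Step 3

Step 3 is incorrect due to a sign flip.
The step shows: -(1 - t)*exp(-t)
The correct value should be: (1 - t)*exp(-t)

Explanation: The sign of the whole expression was flipped: the term (1 - t)*exp(-t) was incorrectly written as -(1 - t)*exp(-t)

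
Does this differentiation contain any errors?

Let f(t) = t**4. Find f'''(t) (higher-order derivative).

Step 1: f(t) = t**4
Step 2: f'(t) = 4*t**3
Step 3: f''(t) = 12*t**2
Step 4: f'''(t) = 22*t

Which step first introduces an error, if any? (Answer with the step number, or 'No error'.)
Step 4

Step 4 is incorrect due to a wrong coefficient.
The step shows: 22*t
The correct value should be: 24*t

Explanation: The coefficient 24 was incorrectly written as 22: the term 24*t was incorrectly written as 22*t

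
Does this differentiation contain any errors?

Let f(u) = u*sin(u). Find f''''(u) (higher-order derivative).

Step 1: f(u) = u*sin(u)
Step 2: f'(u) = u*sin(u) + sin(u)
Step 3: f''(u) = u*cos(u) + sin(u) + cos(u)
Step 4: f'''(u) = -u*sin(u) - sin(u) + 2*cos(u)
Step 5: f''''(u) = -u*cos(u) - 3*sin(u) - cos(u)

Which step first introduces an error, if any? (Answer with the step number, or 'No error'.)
Step 2

Step 2 is incorrect due to a wrong trig function.
The step shows: u*sin(u) + sin(u)
The correct value should be: u*cos(u) + sin(u)

Explanation: cos(u) was incorrectly written as sin(u): the term u*cos(u) was incorrectly written as u*sin(u)
The later steps are derived from this incorrect expression, so the error originates in Step 2.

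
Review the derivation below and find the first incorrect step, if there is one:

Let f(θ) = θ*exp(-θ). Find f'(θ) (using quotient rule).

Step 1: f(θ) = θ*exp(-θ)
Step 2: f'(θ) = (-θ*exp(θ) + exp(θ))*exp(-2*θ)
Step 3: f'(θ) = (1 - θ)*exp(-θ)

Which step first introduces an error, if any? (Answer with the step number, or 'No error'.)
No error

All steps in this derivation are correct.
The final answer f'(θ) = (1 - θ)*exp(-θ) is valid.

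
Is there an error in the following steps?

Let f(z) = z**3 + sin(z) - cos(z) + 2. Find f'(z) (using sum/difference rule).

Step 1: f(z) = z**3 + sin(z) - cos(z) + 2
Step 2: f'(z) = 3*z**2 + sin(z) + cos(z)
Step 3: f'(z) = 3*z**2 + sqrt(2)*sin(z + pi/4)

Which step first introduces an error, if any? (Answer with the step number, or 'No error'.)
No error

All steps in this derivation are correct.
The final answer f'(z) = 3*z**2 + sqrt(2)*sin(z + pi/4) is valid.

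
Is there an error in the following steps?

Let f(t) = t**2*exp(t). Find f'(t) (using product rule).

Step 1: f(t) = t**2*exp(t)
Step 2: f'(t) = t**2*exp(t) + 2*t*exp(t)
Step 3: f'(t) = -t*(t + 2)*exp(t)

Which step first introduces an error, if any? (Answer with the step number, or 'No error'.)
Step 3

Step 3 is incorrect due to a sign flip.
The step shows: -t*(t + 2)*exp(t)
The correct value should be: t*(t + 2)*exp(t)

Explanation: The sign of the whole expression was flipped: the term t*(t + 2)*exp(t) was incorrectly written as -t*(t + 2)*exp(t)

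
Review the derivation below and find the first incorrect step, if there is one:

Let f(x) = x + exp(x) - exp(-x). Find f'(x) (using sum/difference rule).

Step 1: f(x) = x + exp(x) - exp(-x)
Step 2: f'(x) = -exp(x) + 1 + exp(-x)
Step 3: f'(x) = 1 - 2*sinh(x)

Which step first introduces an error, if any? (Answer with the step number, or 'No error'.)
Step 2

Step 2 is incorrect due to a sign flip.
The step shows: -exp(x) + 1 + exp(-x)
The correct value should be: exp(x) + 1 + exp(-x)

Explanation: The sign of one term was flipped: the term exp(x) was incorrectly written as -exp(x)
The later steps are derived from this incorrect expression, so the error originates in Step 2.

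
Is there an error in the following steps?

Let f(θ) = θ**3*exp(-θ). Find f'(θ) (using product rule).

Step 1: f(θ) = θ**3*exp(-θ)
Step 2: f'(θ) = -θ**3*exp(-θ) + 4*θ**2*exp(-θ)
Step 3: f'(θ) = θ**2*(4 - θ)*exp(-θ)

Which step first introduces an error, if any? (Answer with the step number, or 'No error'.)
Step 2

Step 2 is incorrect due to a wrong coefficient.
The step shows: -θ**3*exp(-θ) + 4*θ**2*exp(-θ)
The correct value should be: -θ**3*exp(-θ) + 3*θ**2*exp(-θ)

Explanation: The coefficient 3 was incorrectly written as 4: the term 3*θ**2*exp(-θ) was incorrectly written as 4*θ**2*exp(-θ)
The later steps are derived from this incorrect expression, so the error originates in Step 2.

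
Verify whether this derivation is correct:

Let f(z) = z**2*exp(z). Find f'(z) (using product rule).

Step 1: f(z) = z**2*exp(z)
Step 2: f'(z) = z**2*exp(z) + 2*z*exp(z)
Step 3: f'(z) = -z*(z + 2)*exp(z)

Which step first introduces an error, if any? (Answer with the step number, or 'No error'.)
Step 3

Step 3 is incorrect due to a sign flip.
The step shows: -z*(z + 2)*exp(z)
The correct value should be: z*(z + 2)*exp(z)

Explanation: The sign of the whole expression was flipped: the term z*(z + 2)*exp(z) was incorrectly written as -z*(z + 2)*exp(z)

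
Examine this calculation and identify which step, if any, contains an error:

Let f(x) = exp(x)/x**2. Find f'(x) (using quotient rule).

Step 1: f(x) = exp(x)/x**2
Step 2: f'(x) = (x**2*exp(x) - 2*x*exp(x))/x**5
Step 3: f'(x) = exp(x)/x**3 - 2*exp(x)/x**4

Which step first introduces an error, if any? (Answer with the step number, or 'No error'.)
Step 2

Step 2 is incorrect due to a wrong exponent.
The step shows: (x**2*exp(x) - 2*x*exp(x))/x**5
The correct value should be: (x**2*exp(x) - 2*x*exp(x))/x**4

Explanation: The exponent -4 on x was incorrectly written as -5: the term (x**2*exp(x) - 2*x*exp(x))/x**4 was incorrectly written as (x**2*exp(x) - 2*x*exp(x))/x**5
The later steps are derived from this incorrect expression, so the error originates in Step 2.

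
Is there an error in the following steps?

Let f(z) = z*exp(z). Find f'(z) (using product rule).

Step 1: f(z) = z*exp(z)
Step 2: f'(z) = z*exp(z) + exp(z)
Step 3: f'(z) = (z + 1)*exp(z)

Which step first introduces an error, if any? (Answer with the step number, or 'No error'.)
No error

All steps in this derivation are correct.
The final answer f'(z) = (z + 1)*exp(z) is valid.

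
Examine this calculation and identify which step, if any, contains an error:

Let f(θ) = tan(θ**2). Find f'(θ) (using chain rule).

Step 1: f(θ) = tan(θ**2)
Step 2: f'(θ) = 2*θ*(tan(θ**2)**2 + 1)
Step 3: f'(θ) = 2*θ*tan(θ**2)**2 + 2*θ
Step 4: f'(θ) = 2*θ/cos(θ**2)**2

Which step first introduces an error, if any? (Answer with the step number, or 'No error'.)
No error

All steps in this derivation are correct.
The final answer f'(θ) = 2*θ/cos(θ**2)**2 is valid.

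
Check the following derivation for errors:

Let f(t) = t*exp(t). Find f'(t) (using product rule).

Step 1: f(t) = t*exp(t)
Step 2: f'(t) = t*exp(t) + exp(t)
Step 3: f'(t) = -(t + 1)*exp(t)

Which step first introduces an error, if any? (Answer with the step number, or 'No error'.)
Step 3

Step 3 is incorrect due to a sign flip.
The step shows: -(t + 1)*exp(t)
The correct value should be: (t + 1)*exp(t)

Explanation: The sign of the whole expression was flipped: the term (t + 1)*exp(t) was incorrectly written as -(t + 1)*exp(t)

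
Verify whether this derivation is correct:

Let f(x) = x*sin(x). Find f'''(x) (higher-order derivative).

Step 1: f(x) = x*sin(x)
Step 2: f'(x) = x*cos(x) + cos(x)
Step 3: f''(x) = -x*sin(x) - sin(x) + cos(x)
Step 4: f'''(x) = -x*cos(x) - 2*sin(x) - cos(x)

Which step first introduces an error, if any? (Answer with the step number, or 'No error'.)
Step 2

Step 2 is incorrect due to a wrong trig function.
The step shows: x*cos(x) + cos(x)
The correct value should be: x*cos(x) + sin(x)

Explanation: sin(x) was incorrectly written as cos(x): the term sin(x) was incorrectly written as cos(x)
The later steps are derived from this incorrect expression, so the error originates in Step 2.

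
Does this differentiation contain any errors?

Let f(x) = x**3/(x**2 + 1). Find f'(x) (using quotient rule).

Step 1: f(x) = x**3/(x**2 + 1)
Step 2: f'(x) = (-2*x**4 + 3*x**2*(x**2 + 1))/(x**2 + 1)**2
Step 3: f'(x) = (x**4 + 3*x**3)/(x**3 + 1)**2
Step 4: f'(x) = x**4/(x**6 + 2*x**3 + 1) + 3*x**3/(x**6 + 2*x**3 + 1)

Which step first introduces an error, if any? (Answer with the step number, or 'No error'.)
Step 3

Step 3 is incorrect due to a wrong exponent.
The step shows: (x**4 + 3*x**3)/(x**3 + 1)**2
The correct value should be: (x**4 + 3*x**2)/(x**2 + 1)**2

Explanation: The exponent 2 on x was incorrectly written as 3: the term (x**4 + 3*x**2)/(x**2 + 1)**2 was incorrectly written as (x**4 + 3*x**3)/(x**3 + 1)**2
The later steps are derived from this incorrect expression, so the error originates in Step 3.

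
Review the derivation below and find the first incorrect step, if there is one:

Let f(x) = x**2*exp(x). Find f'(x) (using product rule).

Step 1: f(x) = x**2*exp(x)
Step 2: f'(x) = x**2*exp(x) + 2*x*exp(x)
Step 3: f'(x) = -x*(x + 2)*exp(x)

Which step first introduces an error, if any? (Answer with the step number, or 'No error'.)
Step 3

Step 3 is incorrect due to a sign flip.
The step shows: -x*(x + 2)*exp(x)
The correct value should be: x*(x + 2)*exp(x)

Explanation: The sign of the whole expression was flipped: the term x*(x + 2)*exp(x) was incorrectly written as -x*(x + 2)*exp(x)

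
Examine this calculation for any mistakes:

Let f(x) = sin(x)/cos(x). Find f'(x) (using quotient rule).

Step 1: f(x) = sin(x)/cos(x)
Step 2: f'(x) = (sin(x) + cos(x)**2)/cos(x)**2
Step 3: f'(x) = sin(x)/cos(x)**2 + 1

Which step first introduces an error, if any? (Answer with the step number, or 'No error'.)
Step 2

Step 2 is incorrect due to a wrong exponent.
The step shows: (sin(x) + cos(x)**2)/cos(x)**2
The correct value should be: (sin(x)**2 + cos(x)**2)/cos(x)**2

Explanation: The exponent 2 on sin(x) was incorrectly written as 1: the term (sin(x)**2 + cos(x)**2)/cos(x)**2 was incorrectly written as (sin(x) + cos(x)**2)/cos(x)**2
The later steps are derived from this incorrect expression, so the error originates in Step 2.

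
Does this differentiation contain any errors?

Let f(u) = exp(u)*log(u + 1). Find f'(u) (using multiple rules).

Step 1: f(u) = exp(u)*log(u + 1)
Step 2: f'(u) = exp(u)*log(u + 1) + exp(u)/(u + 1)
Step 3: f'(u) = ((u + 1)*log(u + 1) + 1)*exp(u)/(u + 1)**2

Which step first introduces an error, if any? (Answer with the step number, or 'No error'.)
Step 3

Step 3 is incorrect due to a wrong exponent.
The step shows: ((u + 1)*log(u + 1) + 1)*exp(u)/(u + 1)**2
The correct value should be: ((u + 1)*log(u + 1) + 1)*exp(u)/(u + 1)

Explanation: The exponent -1 on u + 1 was incorrectly written as -2: the term ((u + 1)*log(u + 1) + 1)*exp(u)/(u + 1) was incorrectly written as ((u + 1)*log(u + 1) + 1)*exp(u)/(u + 1)**2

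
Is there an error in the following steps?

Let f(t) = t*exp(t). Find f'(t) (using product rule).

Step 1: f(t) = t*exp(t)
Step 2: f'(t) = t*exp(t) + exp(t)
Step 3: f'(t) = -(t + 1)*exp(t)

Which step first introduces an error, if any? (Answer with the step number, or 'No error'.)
Step 3

Step 3 is incorrect due to a sign flip.
The step shows: -(t + 1)*exp(t)
The correct value should be: (t + 1)*exp(t)

Explanation: The sign of the whole expression was flipped: the term (t + 1)*exp(t) was incorrectly written as -(t + 1)*exp(t)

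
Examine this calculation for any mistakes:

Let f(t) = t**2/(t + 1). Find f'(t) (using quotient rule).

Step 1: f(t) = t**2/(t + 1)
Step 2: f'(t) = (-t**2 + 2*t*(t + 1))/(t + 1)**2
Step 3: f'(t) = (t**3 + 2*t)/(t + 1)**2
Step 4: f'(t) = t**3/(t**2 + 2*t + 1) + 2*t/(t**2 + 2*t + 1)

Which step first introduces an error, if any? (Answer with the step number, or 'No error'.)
Step 3

Step 3 is incorrect due to a wrong exponent.
The step shows: (t**3 + 2*t)/(t + 1)**2
The correct value should be: (t**2 + 2*t)/(t + 1)**2

Explanation: The exponent 2 on t was incorrectly written as 3: the term (t**2 + 2*t)/(t + 1)**2 was incorrectly written as (t**3 + 2*t)/(t + 1)**2
The later steps are derived from this incorrect expression, so the error originates in Step 3.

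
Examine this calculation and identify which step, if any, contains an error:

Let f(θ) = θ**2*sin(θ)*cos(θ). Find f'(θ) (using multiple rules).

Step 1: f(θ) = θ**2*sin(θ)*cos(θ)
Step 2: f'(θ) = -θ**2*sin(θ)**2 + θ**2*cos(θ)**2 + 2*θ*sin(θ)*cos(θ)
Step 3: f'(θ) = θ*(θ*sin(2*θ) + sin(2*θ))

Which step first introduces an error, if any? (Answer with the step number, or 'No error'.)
Step 3

Step 3 is incorrect due to a wrong trig function.
The step shows: θ*(θ*sin(2*θ) + sin(2*θ))
The correct value should be: θ*(θ*cos(2*θ) + sin(2*θ))

Explanation: cos(2*θ) was incorrectly written as sin(2*θ): the term θ*(θ*cos(2*θ) + sin(2*θ)) was incorrectly written as θ*(θ*sin(2*θ) + sin(2*θ))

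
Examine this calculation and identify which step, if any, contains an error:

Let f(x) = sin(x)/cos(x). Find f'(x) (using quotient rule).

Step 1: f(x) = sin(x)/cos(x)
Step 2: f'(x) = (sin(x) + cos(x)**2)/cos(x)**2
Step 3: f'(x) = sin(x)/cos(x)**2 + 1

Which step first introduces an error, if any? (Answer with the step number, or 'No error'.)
Step 2

Step 2 is incorrect due to a wrong exponent.
The step shows: (sin(x) + cos(x)**2)/cos(x)**2
The correct value should be: (sin(x)**2 + cos(x)**2)/cos(x)**2

Explanation: The exponent 2 on sin(x) was incorrectly written as 1: the term (sin(x)**2 + cos(x)**2)/cos(x)**2 was incorrectly written as (sin(x) + cos(x)**2)/cos(x)**2
The later steps are derived from this incorrect expression, so the error originates in Step 2.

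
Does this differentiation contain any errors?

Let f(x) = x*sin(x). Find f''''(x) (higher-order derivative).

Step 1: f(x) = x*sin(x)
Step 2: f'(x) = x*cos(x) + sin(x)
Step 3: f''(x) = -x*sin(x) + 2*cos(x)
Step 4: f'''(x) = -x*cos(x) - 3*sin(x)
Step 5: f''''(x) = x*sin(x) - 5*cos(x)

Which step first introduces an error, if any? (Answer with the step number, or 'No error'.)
Step 5

Step 5 is incorrect due to a wrong coefficient.
The step shows: x*sin(x) - 5*cos(x)
The correct value should be: x*sin(x) - 4*cos(x)

Explanation: The coefficient -4 was incorrectly written as -5: the term -4*cos(x) was incorrectly written as -5*cos(x)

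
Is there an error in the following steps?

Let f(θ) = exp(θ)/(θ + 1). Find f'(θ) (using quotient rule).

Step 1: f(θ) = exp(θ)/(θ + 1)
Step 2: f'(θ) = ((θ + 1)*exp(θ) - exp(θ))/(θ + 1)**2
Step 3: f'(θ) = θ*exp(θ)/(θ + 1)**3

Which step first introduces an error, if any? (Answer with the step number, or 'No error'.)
Step 3

Step 3 is incorrect due to a wrong exponent.
The step shows: θ*exp(θ)/(θ + 1)**3
The correct value should be: θ*exp(θ)/(θ + 1)**2

Explanation: The exponent -2 on θ + 1 was incorrectly written as -3: the term θ*exp(θ)/(θ + 1)**2 was incorrectly written as θ*exp(θ)/(θ + 1)**3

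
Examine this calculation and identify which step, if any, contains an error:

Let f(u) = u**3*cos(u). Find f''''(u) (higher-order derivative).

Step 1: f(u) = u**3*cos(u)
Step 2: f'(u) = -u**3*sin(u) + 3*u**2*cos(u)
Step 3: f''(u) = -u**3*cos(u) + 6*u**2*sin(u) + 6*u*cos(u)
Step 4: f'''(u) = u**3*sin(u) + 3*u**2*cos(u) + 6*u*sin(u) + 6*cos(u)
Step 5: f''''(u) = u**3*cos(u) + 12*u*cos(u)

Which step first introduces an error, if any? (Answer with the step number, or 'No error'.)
Step 3

Step 3 is incorrect due to a sign flip.
The step shows: -u**3*cos(u) + 6*u**2*sin(u) + 6*u*cos(u)
The correct value should be: -u**3*cos(u) - 6*u**2*sin(u) + 6*u*cos(u)

Explanation: The sign of one term was flipped: the term -6*u**2*sin(u) was incorrectly written as 6*u**2*sin(u)
The later steps are derived from this incorrect expression, so the error originates in Step 3.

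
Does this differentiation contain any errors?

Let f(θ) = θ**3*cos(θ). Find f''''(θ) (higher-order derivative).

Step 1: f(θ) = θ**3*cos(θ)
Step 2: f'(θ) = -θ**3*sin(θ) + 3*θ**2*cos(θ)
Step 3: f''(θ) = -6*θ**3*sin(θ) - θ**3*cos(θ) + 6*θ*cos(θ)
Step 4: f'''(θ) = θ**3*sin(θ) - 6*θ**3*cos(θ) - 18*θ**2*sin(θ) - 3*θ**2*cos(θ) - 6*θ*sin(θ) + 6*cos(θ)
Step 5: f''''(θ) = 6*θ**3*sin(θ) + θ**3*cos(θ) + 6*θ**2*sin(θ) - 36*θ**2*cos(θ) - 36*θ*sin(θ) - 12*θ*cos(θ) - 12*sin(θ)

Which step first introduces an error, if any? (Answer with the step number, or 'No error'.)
Step 3

Step 3 is incorrect due to a wrong exponent.
The step shows: -6*θ**3*sin(θ) - θ**3*cos(θ) + 6*θ*cos(θ)
The correct value should be: -θ**3*cos(θ) - 6*θ**2*sin(θ) + 6*θ*cos(θ)

Explanation: The exponent 2 on θ was incorrectly written as 3: the term -6*θ**2*sin(θ) was incorrectly written as -6*θ**3*sin(θ)
The later steps are derived from this incorrect expression, so the error originates in Step 3.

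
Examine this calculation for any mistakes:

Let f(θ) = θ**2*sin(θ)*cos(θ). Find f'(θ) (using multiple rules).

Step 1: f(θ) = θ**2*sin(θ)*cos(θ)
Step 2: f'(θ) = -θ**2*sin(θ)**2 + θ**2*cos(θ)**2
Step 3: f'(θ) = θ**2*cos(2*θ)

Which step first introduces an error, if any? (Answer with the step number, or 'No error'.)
Step 2

Step 2 is incorrect due to a dropped term.
The step shows: -θ**2*sin(θ)**2 + θ**2*cos(θ)**2
The correct value should be: -θ**2*sin(θ)**2 + θ**2*cos(θ)**2 + 2*θ*sin(θ)*cos(θ)

Explanation: A term was dropped: the term 2*θ*sin(θ)*cos(θ) was incorrectly omitted
The later steps are derived from this incorrect expression, so the error originates in Step 2.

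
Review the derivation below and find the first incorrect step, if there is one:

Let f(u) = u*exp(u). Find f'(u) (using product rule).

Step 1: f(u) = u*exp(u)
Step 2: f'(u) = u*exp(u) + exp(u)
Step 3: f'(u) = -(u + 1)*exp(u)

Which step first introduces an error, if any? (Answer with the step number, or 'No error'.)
Step 3

Step 3 is incorrect due to a sign flip.
The step shows: -(u + 1)*exp(u)
The correct value should be: (u + 1)*exp(u)

Explanation: The sign of the whole expression was flipped: the term (u + 1)*exp(u) was incorrectly written as -(u + 1)*exp(u)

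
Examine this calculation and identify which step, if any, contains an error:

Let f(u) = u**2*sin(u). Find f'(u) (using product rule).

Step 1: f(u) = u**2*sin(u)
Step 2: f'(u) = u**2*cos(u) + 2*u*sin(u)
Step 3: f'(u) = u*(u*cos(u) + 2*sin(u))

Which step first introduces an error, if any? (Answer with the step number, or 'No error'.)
No error

All steps in this derivation are correct.
The final answer f'(u) = u*(u*cos(u) + 2*sin(u)) is valid.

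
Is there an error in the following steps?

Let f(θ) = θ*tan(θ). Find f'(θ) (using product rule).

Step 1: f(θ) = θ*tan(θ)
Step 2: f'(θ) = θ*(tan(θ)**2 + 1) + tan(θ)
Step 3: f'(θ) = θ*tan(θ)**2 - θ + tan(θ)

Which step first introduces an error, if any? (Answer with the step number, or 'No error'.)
Step 3

Step 3 is incorrect due to a sign flip.
The step shows: θ*tan(θ)**2 - θ + tan(θ)
The correct value should be: θ*tan(θ)**2 + θ + tan(θ)

Explanation: The sign of one term was flipped: the term θ was incorrectly written as -θ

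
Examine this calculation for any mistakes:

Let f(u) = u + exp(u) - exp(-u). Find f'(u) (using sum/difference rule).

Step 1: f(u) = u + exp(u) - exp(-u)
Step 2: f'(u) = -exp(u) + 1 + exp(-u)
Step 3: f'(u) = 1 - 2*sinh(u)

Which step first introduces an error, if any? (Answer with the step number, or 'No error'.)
Step 2

Step 2 is incorrect due to a sign flip.
The step shows: -exp(u) + 1 + exp(-u)
The correct value should be: exp(u) + 1 + exp(-u)

Explanation: The sign of one term was flipped: the term exp(u) was incorrectly written as -exp(u)
The later steps are derived from this incorrect expression, so the error originates in Step 2.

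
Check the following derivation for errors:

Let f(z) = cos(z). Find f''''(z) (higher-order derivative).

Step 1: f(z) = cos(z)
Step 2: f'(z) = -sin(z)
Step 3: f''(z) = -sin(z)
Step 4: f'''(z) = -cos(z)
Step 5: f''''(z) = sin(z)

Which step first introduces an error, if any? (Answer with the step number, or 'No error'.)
Step 3

Step 3 is incorrect due to a wrong trig function.
The step shows: -sin(z)
The correct value should be: -cos(z)

Explanation: cos(z) was incorrectly written as sin(z): the term -cos(z) was incorrectly written as -sin(z)
The later steps are derived from this incorrect expression, so the error originates in Step 3.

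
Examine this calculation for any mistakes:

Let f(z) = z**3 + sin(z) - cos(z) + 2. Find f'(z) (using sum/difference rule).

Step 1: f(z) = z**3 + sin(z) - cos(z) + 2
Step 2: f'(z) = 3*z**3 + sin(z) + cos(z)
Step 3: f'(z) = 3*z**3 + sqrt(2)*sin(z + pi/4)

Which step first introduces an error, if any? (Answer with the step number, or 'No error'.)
Step 2

Step 2 is incorrect due to a wrong exponent.
The step shows: 3*z**3 + sin(z) + cos(z)
The correct value should be: 3*z**2 + sin(z) + cos(z)

Explanation: The exponent 2 on z was incorrectly written as 3: the term 3*z**2 was incorrectly written as 3*z**3
The later steps are derived from this incorrect expression, so the error originates in Step 2.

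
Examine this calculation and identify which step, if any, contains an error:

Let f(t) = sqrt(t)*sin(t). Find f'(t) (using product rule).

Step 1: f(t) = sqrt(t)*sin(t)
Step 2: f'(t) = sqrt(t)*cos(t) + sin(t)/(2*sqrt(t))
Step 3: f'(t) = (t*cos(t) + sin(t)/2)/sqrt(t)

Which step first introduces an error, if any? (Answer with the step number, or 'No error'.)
No error

All steps in this derivation are correct.
The final answer f'(t) = (t*cos(t) + sin(t)/2)/sqrt(t) is valid.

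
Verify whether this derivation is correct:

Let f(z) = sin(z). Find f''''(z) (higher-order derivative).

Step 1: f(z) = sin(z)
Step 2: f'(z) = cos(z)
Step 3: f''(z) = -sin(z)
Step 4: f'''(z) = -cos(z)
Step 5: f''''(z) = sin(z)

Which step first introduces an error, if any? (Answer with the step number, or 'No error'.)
No error

All steps in this derivation are correct.
The final answer f''''(z) = sin(z) is valid.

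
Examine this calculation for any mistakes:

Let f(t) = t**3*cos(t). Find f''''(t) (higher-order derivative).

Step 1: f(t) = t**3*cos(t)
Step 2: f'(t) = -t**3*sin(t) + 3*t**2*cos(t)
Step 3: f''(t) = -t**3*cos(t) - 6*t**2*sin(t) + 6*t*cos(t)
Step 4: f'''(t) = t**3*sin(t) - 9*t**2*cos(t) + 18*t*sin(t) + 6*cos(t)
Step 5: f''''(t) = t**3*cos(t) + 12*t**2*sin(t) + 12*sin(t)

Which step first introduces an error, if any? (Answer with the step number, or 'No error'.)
Step 4

Step 4 is incorrect due to a sign flip.
The step shows: t**3*sin(t) - 9*t**2*cos(t) + 18*t*sin(t) + 6*cos(t)
The correct value should be: t**3*sin(t) - 9*t**2*cos(t) - 18*t*sin(t) + 6*cos(t)

Explanation: The sign of one term was flipped: the term -18*t*sin(t) was incorrectly written as 18*t*sin(t)
The later steps are derived from this incorrect expression, so the error originates in Step 4.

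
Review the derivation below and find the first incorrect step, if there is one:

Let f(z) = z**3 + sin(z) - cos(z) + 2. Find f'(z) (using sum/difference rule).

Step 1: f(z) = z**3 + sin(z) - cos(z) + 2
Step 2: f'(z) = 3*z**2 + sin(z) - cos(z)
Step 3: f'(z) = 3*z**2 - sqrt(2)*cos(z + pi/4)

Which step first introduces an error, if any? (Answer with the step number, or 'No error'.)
Step 2

Step 2 is incorrect due to a sign flip.
The step shows: 3*z**2 + sin(z) - cos(z)
The correct value should be: 3*z**2 + sin(z) + cos(z)

Explanation: The sign of one term was flipped: the term cos(z) was incorrectly written as -cos(z)
The later steps are derived from this incorrect expression, so the error originates in Step 2.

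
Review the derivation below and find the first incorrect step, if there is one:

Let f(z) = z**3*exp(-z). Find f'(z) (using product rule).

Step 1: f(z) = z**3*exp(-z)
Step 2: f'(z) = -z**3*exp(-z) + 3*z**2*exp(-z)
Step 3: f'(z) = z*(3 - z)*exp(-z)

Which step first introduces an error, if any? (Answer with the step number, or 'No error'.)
Step 3

Step 3 is incorrect due to a wrong exponent.
The step shows: z*(3 - z)*exp(-z)
The correct value should be: z**2*(3 - z)*exp(-z)

Explanation: The exponent 2 on z was incorrectly written as 1: the term z**2*(3 - z)*exp(-z) was incorrectly written as z*(3 - z)*exp(-z)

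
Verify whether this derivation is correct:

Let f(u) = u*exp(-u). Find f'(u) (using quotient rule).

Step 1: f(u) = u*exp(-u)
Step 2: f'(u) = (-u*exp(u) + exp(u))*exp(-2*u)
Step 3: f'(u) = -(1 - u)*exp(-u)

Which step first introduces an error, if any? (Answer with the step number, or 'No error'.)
Step 3

Step 3 is incorrect due to a sign flip.
The step shows: -(1 - u)*exp(-u)
The correct value should be: (1 - u)*exp(-u)

Explanation: The sign of the whole expression was flipped: the term (1 - u)*exp(-u) was incorrectly written as -(1 - u)*exp(-u)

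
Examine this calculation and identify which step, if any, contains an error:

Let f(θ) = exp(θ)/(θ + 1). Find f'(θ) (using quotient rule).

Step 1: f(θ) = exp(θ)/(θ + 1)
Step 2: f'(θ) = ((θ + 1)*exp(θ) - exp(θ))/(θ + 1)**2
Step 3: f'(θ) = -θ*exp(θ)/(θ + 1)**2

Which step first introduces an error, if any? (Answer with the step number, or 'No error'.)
Step 3

Step 3 is incorrect due to a sign flip.
The step shows: -θ*exp(θ)/(θ + 1)**2
The correct value should be: θ*exp(θ)/(θ + 1)**2

Explanation: The sign of the whole expression was flipped: the term θ*exp(θ)/(θ + 1)**2 was incorrectly written as -θ*exp(θ)/(θ + 1)**2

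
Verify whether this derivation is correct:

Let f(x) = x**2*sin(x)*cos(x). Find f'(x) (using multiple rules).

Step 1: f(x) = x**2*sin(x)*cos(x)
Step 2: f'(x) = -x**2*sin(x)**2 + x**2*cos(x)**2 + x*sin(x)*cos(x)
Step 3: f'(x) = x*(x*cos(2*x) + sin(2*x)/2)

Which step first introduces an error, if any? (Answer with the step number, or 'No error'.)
Step 2

Step 2 is incorrect due to a wrong coefficient.
The step shows: -x**2*sin(x)**2 + x**2*cos(x)**2 + x*sin(x)*cos(x)
The correct value should be: -x**2*sin(x)**2 + x**2*cos(x)**2 + 2*x*sin(x)*cos(x)

Explanation: The coefficient 2 was incorrectly written as 1: the term 2*x*sin(x)*cos(x) was incorrectly written as x*sin(x)*cos(x)
The later steps are derived from this incorrect expression, so the error originates in Step 2.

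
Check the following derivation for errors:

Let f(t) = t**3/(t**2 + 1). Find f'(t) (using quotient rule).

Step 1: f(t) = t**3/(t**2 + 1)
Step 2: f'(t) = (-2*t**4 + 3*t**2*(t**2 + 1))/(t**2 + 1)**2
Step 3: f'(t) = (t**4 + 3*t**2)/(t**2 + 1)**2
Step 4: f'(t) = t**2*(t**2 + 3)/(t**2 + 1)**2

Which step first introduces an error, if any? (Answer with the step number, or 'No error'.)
No error

All steps in this derivation are correct.
The final answer f'(t) = t**2*(t**2 + 3)/(t**2 + 1)**2 is valid.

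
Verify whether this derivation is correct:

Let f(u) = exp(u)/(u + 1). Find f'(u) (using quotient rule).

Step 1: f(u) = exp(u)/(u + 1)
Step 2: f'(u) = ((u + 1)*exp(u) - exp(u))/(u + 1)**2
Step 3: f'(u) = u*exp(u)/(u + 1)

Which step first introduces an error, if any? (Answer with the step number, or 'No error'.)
Step 3

Step 3 is incorrect due to a wrong exponent.
The step shows: u*exp(u)/(u + 1)
The correct value should be: u*exp(u)/(u + 1)**2

Explanation: The exponent -2 on u + 1 was incorrectly written as -1: the term u*exp(u)/(u + 1)**2 was incorrectly written as u*exp(u)/(u + 1)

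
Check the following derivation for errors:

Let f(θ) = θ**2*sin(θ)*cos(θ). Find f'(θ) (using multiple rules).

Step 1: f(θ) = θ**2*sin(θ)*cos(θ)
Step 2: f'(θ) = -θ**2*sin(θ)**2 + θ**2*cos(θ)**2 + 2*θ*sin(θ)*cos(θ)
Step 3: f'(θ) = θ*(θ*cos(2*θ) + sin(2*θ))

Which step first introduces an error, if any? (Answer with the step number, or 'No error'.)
No error

All steps in this derivation are correct.
The final answer f'(θ) = θ*(θ*cos(2*θ) + sin(2*θ)) is valid.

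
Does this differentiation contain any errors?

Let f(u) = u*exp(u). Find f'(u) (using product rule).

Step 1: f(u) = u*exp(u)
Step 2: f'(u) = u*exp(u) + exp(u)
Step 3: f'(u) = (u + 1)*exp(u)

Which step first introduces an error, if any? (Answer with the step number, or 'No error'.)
No error

All steps in this derivation are correct.
The final answer f'(u) = (u + 1)*exp(u) is valid.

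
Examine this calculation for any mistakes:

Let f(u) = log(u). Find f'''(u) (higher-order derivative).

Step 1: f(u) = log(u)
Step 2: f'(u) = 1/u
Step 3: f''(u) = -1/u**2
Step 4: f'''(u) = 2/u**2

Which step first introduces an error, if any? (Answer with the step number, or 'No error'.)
Step 4

Step 4 is incorrect due to a wrong exponent.
The step shows: 2/u**2
The correct value should be: 2/u**3

Explanation: The exponent -3 on u was incorrectly written as -2: the term 2/u**3 was incorrectly written as 2/u**2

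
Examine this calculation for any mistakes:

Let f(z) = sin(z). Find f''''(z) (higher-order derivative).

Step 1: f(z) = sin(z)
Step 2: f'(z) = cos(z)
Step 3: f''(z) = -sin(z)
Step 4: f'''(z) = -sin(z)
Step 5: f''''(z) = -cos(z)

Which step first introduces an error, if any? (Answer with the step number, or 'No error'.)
Step 4

Step 4 is incorrect due to a wrong trig function.
The step shows: -sin(z)
The correct value should be: -cos(z)

Explanation: cos(z) was incorrectly written as sin(z): the term -cos(z) was incorrectly written as -sin(z)
The later steps are derived from this incorrect expression, so the error originates in Step 4.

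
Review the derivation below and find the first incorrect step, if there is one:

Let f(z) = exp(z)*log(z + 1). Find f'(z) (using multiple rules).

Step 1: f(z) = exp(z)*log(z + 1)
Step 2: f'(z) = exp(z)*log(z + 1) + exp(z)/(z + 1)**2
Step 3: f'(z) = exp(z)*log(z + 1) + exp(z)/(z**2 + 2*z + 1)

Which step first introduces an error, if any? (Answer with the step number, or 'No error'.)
Step 2

Step 2 is incorrect due to a wrong exponent.
The step shows: exp(z)*log(z + 1) + exp(z)/(z + 1)**2
The correct value should be: exp(z)*log(z + 1) + exp(z)/(z + 1)

Explanation: The exponent -1 on z + 1 was incorrectly written as -2: the term exp(z)/(z + 1) was incorrectly written as exp(z)/(z + 1)**2
The later steps are derived from this incorrect expression, so the error originates in Step 2.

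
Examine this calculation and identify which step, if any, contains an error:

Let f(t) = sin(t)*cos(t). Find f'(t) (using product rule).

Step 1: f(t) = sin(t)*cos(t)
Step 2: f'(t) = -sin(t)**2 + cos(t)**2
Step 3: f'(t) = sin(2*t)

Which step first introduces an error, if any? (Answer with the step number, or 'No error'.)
Step 3

Step 3 is incorrect due to a wrong trig function.
The step shows: sin(2*t)
The correct value should be: cos(2*t)

Explanation: cos(2*t) was incorrectly written as sin(2*t): the term cos(2*t) was incorrectly written as sin(2*t)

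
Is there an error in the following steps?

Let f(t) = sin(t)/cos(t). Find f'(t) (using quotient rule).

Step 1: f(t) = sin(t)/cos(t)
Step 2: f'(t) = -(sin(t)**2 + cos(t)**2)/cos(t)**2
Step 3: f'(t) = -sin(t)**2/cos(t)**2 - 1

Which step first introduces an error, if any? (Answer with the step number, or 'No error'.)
Step 2

Step 2 is incorrect due to a sign flip.
The step shows: -(sin(t)**2 + cos(t)**2)/cos(t)**2
The correct value should be: (sin(t)**2 + cos(t)**2)/cos(t)**2

Explanation: The sign of the whole expression was flipped: the term (sin(t)**2 + cos(t)**2)/cos(t)**2 was incorrectly written as -(sin(t)**2 + cos(t)**2)/cos(t)**2
The later steps are derived from this incorrect expression, so the error originates in Step 2.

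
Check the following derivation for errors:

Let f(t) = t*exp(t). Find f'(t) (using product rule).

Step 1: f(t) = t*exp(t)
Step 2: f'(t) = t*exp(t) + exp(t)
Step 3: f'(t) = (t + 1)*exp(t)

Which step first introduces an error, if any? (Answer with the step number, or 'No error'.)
No error

All steps in this derivation are correct.
The final answer f'(t) = (t + 1)*exp(t) is valid.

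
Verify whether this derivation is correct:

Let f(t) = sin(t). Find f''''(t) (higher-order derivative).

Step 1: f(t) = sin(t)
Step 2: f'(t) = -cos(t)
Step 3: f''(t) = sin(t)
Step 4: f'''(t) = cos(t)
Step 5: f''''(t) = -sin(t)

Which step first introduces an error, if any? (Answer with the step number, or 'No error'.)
Step 2

Step 2 is incorrect due to a sign flip.
The step shows: -cos(t)
The correct value should be: cos(t)

Explanation: The sign of the whole expression was flipped: the term cos(t) was incorrectly written as -cos(t)
The later steps are derived from this incorrect expression, so the error originates in Step 2.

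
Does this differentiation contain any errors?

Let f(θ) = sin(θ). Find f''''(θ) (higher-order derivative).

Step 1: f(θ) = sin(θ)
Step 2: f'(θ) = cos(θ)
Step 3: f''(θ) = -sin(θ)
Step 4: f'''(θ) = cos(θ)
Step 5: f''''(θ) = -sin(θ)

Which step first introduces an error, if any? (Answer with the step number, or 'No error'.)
Step 4

Step 4 is incorrect due to a sign flip.
The step shows: cos(θ)
The correct value should be: -cos(θ)

Explanation: The sign of the whole expression was flipped: the term -cos(θ) was incorrectly written as cos(θ)
The later steps are derived from this incorrect expression, so the error originates in Step 4.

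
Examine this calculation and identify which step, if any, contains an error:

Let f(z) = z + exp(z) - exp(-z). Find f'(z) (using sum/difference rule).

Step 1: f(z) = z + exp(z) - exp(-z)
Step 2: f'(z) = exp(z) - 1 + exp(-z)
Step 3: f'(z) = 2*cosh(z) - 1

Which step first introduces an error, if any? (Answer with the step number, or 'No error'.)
Step 2

Step 2 is incorrect due to a sign flip.
The step shows: exp(z) - 1 + exp(-z)
The correct value should be: exp(z) + 1 + exp(-z)

Explanation: The sign of one term was flipped: the term 1 was incorrectly written as -1
The later steps are derived from this incorrect expression, so the error originates in Step 2.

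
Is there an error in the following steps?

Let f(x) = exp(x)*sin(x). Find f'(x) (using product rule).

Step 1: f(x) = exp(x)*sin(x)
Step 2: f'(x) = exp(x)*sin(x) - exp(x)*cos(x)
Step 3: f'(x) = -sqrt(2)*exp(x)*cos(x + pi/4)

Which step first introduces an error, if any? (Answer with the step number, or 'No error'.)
Step 2

Step 2 is incorrect due to a sign flip.
The step shows: exp(x)*sin(x) - exp(x)*cos(x)
The correct value should be: exp(x)*sin(x) + exp(x)*cos(x)

Explanation: The sign of one term was flipped: the term exp(x)*cos(x) was incorrectly written as -exp(x)*cos(x)
The later steps are derived from this incorrect expression, so the error originates in Step 2.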